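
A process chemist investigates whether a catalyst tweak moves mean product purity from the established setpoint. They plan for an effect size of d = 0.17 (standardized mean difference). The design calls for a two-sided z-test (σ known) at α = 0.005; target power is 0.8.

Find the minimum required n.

n = 461

Set Φ(δ − 2.807) = 0.8; then δ − 2.807 = Φ⁻¹(0.8) = 0.842, giving δ = 3.649.
(The Φ(−δ − z_{α/2}) term is vanishingly small for δ > 0 and is dropped in the standard sample-size formula.)
δ = d·√n ⇒ n = (δ/d)² = (3.649 / 0.17)² = 460.65.
Round up to the next whole unit.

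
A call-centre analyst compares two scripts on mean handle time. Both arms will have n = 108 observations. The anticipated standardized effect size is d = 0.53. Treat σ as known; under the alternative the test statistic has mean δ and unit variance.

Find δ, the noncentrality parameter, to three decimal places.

δ ≈ 3.895

δ = d·√(n/2) = 0.53 × √(108/2) = 3.8947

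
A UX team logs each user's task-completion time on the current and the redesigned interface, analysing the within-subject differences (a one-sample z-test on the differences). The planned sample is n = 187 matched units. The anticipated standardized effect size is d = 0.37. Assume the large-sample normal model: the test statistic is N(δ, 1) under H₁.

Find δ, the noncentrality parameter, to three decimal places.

δ ≈ 5.060

δ = d·√n = 0.37 × √187 = 5.0597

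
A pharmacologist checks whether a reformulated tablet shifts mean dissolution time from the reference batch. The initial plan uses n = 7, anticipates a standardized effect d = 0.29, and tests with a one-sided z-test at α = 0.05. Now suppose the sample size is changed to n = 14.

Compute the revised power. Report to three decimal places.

With n = 14: δ = d·√n = 0.29 × √14 = 1.0851. Critical value z_{0.05} = 1.645.
Revised power = P(Z > 1.645 − δ) = Φ(-0.560) = 0.2878.

Power ≈ 0.288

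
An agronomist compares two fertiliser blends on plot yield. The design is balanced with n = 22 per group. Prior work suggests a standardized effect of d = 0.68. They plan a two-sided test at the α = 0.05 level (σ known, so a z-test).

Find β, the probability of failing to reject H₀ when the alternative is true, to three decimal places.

Noncentrality parameter: δ = d·√(n/2) = 0.68 × √(22/2) = 2.2553
Critical value for a two-sided test at α = 0.05: z_{α/2} = 1.960.
Power = Φ(δ − 1.960) + Φ(−δ − 1.960) = Φ(0.295) + Φ(-4.215) = 0.6161 + 0.0000 = 0.6161.
Type II error: β = 1 − power = 1 − 0.6161 = 0.3839.

β ≈ 0.384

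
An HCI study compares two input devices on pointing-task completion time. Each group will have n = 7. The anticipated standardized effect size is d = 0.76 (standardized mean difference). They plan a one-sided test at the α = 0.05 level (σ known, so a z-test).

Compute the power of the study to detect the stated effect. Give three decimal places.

Power ≈ 0.412

Noncentrality parameter: δ = d·√(n/2) = 0.76 × √(7/2) = 1.4218
One-sided α = 0.05 → critical value z_{0.05} = 1.645.
Power = P(Z > 1.645 − δ) = Φ(-0.223) = 0.4118.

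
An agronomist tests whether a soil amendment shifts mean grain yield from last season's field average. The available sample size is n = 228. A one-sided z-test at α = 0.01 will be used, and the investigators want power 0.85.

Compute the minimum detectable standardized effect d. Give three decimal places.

d ≈ 0.223

Need Φ(δ − 2.326) = 0.85, so δ = 2.326 + 1.036 = 3.363.
δ = d·√n ⇒ d = δ/√n = 3.363/√228 = 0.2227.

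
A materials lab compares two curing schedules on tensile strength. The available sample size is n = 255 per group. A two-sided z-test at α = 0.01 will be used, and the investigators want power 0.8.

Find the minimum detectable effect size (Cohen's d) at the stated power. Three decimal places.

Required noncentrality: δ = z_{0.005} + z_{0.20} = 2.576 + 0.842 = 3.417.
(The second rejection-region term Φ(−δ − z_{α/2}) is negligible and dropped.)
δ = d·√(n/2) ⇒ d = δ/√(n/2) = 3.417/√(255/2) = 0.3027.

d ≈ 0.303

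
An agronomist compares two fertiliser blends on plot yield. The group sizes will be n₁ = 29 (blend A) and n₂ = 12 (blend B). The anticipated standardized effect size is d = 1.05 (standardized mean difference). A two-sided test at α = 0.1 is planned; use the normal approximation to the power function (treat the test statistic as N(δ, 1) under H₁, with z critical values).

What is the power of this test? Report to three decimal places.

Noncentrality parameter: δ = d / √(1/n₁ + 1/n₂) = 1.05 / √(1/29 + 1/12) = 3.0591
Two-sided α = 0.1 → critical value z_{0.05} = 1.645.
Power = Φ(δ − 1.645) + Φ(−δ − 1.645) = Φ(1.414) + Φ(-4.704) = 0.9213 + 0.0000 = 0.9213.

Power ≈ 0.921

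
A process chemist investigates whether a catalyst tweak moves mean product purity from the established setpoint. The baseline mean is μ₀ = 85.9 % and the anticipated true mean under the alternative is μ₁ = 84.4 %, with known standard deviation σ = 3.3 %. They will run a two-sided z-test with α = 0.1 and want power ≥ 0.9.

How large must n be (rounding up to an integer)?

Standardized effect: d = |μ₁ − μ₀| / σ = |84.4 − 85.9| / 3.3 = 0.4545
Set Φ(δ − 1.645) = 0.9; then δ − 1.645 = Φ⁻¹(0.9) = 1.282, giving δ = 2.926.
(The Φ(−δ − z_{α/2}) term is vanishingly small for δ > 0 and is dropped in the standard sample-size formula.)
δ = d·√n ⇒ n = (δ/d)² = (2.926 / 0.4545)² = 41.45.
Rounding up, n = 42.

n = 42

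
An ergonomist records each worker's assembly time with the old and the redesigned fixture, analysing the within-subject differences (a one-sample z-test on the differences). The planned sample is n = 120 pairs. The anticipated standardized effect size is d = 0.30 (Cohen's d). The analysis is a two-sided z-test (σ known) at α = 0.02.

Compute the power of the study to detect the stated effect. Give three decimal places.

Power ≈ 0.831

Noncentrality parameter: δ = d·√n = 0.30 × √120 = 3.2863
Critical value for a two-sided test at α = 0.02: z_{α/2} = 2.326.
Power = Φ(δ − 2.326) + Φ(−δ − 2.326) = Φ(0.960) + Φ(-5.613) = 0.8315 + 0.0000 = 0.8315.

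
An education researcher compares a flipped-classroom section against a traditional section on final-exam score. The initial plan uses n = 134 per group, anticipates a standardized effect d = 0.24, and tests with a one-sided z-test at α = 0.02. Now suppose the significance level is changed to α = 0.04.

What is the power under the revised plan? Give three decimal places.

δ = d·√(n/2) = 0.24 × √(134/2) = 1.9645 (unchanged). New critical value: z_{0.04} = 1.751.
Revised power = P(Z > 1.751 − δ) = Φ(0.214) = 0.5846.

Power ≈ 0.585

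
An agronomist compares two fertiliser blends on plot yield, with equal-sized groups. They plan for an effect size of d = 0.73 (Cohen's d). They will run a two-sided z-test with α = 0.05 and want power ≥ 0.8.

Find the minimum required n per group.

n = 30 per group

Set Φ(δ − 1.960) = 0.8; then δ − 1.960 = Φ⁻¹(0.8) = 0.842, giving δ = 2.802.
(For δ > 0 the lower-tail rejection region contributes negligibly to power, so the one-term inversion is standard.)
δ = d·√(n/2) ⇒ n = 2(δ/d)² = 2 × (2.802 / 0.73)² = 29.46.
Rounding up, n = 30 per group.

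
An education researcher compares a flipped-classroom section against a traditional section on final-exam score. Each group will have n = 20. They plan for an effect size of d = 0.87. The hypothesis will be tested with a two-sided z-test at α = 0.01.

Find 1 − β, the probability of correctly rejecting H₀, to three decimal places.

Noncentrality parameter: δ = d·√(n/2) = 0.87 × √(20/2) = 2.7512
Critical value for a two-sided test at α = 0.01: z_{α/2} = 2.576.
Power = Φ(δ − 2.576) + Φ(−δ − 2.576) = Φ(0.175) + Φ(-5.327) = 0.5696 + 0.0000 = 0.5696.

Power ≈ 0.570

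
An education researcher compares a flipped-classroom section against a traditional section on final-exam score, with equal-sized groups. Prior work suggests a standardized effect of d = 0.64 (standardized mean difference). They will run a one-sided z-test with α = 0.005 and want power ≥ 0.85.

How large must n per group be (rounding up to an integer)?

n = 64 per group

For power 0.85 need Φ(δ − z_{0.005}) = 0.85, so δ = z_{0.005} + z_{0.15} = 2.576 + 1.036 = 3.612.
δ = d·√(n/2) ⇒ n = 2(δ/d)² = 2 × (3.612 / 0.64)² = 63.71.
Round up to the next whole unit.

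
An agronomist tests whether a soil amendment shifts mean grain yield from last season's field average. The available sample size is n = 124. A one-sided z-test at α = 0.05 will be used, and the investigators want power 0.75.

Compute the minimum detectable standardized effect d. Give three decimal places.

d ≈ 0.208

Required noncentrality: δ = z_{0.05} + z_{0.25} = 1.645 + 0.674 = 2.319.
δ = d·√n ⇒ d = δ/√n = 2.319/√124 = 0.2083.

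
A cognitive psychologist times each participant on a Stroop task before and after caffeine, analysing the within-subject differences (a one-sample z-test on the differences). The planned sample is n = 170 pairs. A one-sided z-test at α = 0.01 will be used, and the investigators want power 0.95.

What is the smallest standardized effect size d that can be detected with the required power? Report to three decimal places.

Need Φ(δ − 2.326) = 0.95, so δ = 2.326 + 1.645 = 3.971.
δ = d·√n ⇒ d = δ/√n = 3.971/√170 = 0.3046.

d ≈ 0.305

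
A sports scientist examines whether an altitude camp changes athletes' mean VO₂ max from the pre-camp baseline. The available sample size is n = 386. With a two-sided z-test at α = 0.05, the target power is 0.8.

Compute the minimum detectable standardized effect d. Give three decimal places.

d ≈ 0.143

Required noncentrality: δ = z_{0.025} + z_{0.20} = 1.960 + 0.842 = 2.802.
(Lower-tail contribution to power is negligible for δ > 0.)
δ = d·√n ⇒ d = δ/√n = 2.802/√386 = 0.1426.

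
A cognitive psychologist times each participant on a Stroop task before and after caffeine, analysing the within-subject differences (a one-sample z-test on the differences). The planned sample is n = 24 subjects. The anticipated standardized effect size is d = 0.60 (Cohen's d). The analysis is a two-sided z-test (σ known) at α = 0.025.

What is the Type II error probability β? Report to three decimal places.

β ≈ 0.243

Noncentrality parameter: δ = d·√n = 0.60 × √24 = 2.9394
Critical value for a two-sided test at α = 0.025: z_{α/2} = 2.241.
Power = Φ(δ − 2.241) + Φ(−δ − 2.241) = Φ(0.698) + Φ(-5.181) = 0.7574 + 0.0000 = 0.7574.
Type II error: β = 1 − power = 1 − 0.7574 = 0.2426.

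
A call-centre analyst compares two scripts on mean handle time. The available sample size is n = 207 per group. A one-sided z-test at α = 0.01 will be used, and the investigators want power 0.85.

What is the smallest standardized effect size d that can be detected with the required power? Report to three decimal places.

Required noncentrality: δ = z_{0.01} + z_{0.15} = 2.326 + 1.036 = 3.363.
δ = d·√(n/2) ⇒ d = δ/√(n/2) = 3.363/√(207/2) = 0.3305.

d ≈ 0.331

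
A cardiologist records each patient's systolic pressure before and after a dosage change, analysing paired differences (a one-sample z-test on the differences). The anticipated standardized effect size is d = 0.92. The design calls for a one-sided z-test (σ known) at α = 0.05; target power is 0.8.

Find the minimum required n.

For power 0.8 need Φ(δ − z_{0.05}) = 0.8, so δ = z_{0.05} + z_{0.20} = 1.645 + 0.842 = 2.486.
δ = d·√n ⇒ n = (δ/d)² = (2.486 / 0.92)² = 7.30.
Rounding up, n = 8.

n = 8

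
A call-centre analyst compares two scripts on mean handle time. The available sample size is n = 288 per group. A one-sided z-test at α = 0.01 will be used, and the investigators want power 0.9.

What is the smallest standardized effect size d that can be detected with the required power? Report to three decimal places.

Need Φ(δ − 2.326) = 0.9, so δ = 2.326 + 1.282 = 3.608.
δ = d·√(n/2) ⇒ d = δ/√(n/2) = 3.608/√(288/2) = 0.3007.

d ≈ 0.301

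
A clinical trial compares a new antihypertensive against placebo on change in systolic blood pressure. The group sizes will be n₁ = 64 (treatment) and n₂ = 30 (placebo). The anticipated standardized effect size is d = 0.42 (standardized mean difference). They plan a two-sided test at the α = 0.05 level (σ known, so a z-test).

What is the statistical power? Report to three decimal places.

Noncentrality parameter: δ = d / √(1/n₁ + 1/n₂) = 0.42 / √(1/64 + 1/30) = 1.8982
Critical value for a two-sided test at α = 0.05: z_{α/2} = 1.960.
Power = Φ(δ − 1.960) + Φ(−δ − 1.960) = Φ(-0.062) + Φ(-3.858) = 0.4754 + 0.0001 = 0.4754.

Power ≈ 0.475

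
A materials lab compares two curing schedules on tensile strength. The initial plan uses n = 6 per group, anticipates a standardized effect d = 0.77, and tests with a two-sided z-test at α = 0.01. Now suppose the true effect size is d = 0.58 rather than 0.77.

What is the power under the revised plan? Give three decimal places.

Power ≈ 0.058

With d = 0.58: δ = d·√(n/2) = 0.58 × √(6/2) = 1.0046. Critical value z_{0.005} = 2.576.
Revised power = Φ(δ − 2.576) + Φ(−δ − 2.576) = Φ(-1.571) + Φ(-3.580) = 0.0581 + 0.0002 = 0.0582.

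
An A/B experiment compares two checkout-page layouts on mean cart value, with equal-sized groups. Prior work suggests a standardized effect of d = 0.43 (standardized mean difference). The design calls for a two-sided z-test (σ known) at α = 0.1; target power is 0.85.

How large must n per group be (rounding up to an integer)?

Set Φ(δ − 1.645) = 0.85; then δ − 1.645 = Φ⁻¹(0.85) = 1.036, giving δ = 2.681.
(The Φ(−δ − z_{α/2}) term is vanishingly small for δ > 0 and is dropped in the standard sample-size formula.)
δ = d·√(n/2) ⇒ n = 2(δ/d)² = 2 × (2.681 / 0.43)² = 77.76.
Round up to the next whole unit.

n = 78 per group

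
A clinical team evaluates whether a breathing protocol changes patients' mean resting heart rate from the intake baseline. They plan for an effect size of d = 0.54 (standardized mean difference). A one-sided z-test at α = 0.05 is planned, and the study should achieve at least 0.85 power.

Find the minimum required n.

For power 0.85 need Φ(δ − z_{0.05}) = 0.85, so δ = z_{0.05} + z_{0.15} = 1.645 + 1.036 = 2.681.
δ = d·√n ⇒ n = (δ/d)² = (2.681 / 0.54)² = 24.65.
Round up to the next whole unit.

n = 25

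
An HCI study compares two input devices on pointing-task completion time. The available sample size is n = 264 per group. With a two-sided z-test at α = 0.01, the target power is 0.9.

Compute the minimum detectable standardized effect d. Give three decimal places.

Required noncentrality: δ = z_{0.005} + z_{0.10} = 2.576 + 1.282 = 3.857.
(The second rejection-region term Φ(−δ − z_{α/2}) is negligible and dropped.)
δ = d·√(n/2) ⇒ d = δ/√(n/2) = 3.857/√(264/2) = 0.3357.

d ≈ 0.336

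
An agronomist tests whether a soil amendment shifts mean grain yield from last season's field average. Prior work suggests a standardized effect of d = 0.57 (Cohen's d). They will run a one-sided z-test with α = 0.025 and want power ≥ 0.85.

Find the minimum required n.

n = 28

Set Φ(δ − 1.960) = 0.85; then δ − 1.960 = Φ⁻¹(0.85) = 1.036, giving δ = 2.996.
δ = d·√n ⇒ n = (δ/d)² = (2.996 / 0.57)² = 27.63.
Round up to the next whole unit.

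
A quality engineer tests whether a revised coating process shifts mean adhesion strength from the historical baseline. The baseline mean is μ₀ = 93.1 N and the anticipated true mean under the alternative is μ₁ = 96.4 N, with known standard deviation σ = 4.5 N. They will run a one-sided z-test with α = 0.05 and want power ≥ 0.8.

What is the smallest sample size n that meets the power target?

n = 12

Standardized effect: d = |μ₁ − μ₀| / σ = |96.4 − 93.1| / 4.5 = 0.7333
For power 0.8 need Φ(δ − z_{0.05}) = 0.8, so δ = z_{0.05} + z_{0.20} = 1.645 + 0.842 = 2.486.
δ = d·√n ⇒ n = (δ/d)² = (2.486 / 0.7333)² = 11.50.
Rounding up, n = 12.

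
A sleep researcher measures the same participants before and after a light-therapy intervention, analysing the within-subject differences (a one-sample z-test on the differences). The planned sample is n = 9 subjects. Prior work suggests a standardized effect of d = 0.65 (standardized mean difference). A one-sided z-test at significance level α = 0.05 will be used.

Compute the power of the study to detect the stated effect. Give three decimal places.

Power ≈ 0.620

Noncentrality parameter: δ = d·√n = 0.65 × √9 = 1.9500
Critical value for a one-sided test at α = 0.05: z_α = 1.645.
Power = Φ(δ − 1.645) = Φ(0.305) = 0.6199.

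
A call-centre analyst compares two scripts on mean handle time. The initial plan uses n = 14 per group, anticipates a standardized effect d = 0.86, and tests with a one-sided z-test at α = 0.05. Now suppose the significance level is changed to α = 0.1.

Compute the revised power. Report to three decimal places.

Power ≈ 0.840

δ = d·√(n/2) = 0.86 × √(14/2) = 2.2753 (unchanged). New critical value: z_{0.1} = 1.282.
Revised power = Φ(δ − 1.282) = Φ(0.994) = 0.8398.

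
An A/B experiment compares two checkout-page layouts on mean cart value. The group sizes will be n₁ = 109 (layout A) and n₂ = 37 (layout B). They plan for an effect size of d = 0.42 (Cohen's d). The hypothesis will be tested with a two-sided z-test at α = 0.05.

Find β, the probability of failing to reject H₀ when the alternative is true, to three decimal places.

β ≈ 0.402

Noncentrality parameter: δ = d / √(1/n₁ + 1/n₂) = 0.42 / √(1/109 + 1/37) = 2.2074
Critical value for a two-sided test at α = 0.05: z_{α/2} = 1.960.
Power = Φ(δ − 1.960) + Φ(−δ − 1.960) = Φ(0.247) + Φ(-4.167) = 0.5977 + 0.0000 = 0.5977.
Type II error: β = 1 − power = 1 − 0.5977 = 0.4023.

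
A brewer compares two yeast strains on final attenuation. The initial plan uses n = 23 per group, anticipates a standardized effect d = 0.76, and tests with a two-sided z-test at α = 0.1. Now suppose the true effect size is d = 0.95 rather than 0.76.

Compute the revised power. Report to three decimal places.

Power ≈ 0.943

With d = 0.95: δ = d·√(n/2) = 0.95 × √(23/2) = 3.2216. Critical value z_{0.05} = 1.645.
Revised power = Φ(δ − 1.645) + Φ(−δ − 1.645) = Φ(1.577) + Φ(-4.866) = 0.9426 + 0.0000 = 0.9426.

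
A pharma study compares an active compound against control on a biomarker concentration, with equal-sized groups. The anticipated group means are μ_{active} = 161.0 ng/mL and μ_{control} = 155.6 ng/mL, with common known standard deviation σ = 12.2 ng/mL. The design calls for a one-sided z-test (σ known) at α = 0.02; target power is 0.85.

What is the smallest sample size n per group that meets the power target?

Standardized effect: d = |μ_{active} − μ_{control}| / σ = |161.0 − 155.6| / 12.2 = 0.4426
Set Φ(δ − 2.054) = 0.85; then δ − 2.054 = Φ⁻¹(0.85) = 1.036, giving δ = 3.090.
δ = d·√(n/2) ⇒ n = 2(δ/d)² = 2 × (3.090 / 0.4426)² = 97.48.
Round up to the next whole unit.

n = 98 per group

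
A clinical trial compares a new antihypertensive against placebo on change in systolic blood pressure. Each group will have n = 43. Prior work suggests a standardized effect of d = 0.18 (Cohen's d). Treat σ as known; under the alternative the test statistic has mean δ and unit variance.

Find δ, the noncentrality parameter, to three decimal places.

The noncentrality parameter scales effect size by the design's sample-size factor: δ = d·√(n/2) = 0.18 × √(43/2) = 0.8346

δ ≈ 0.835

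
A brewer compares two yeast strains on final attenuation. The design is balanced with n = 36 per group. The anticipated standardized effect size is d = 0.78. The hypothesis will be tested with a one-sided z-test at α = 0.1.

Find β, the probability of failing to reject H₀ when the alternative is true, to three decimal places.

Noncentrality parameter: δ = d·√(n/2) = 0.78 × √(36/2) = 3.3093
One-sided α = 0.1 → critical value z_{0.1} = 1.282.
Power = P(Z > 1.282 − δ) = Φ(2.028) = 0.9787.
Type II error: β = 1 − power = 1 − 0.9787 = 0.0213.

β ≈ 0.021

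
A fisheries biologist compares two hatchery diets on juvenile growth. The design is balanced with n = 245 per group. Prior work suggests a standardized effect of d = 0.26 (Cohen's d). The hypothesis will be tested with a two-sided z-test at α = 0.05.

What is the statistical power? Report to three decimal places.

Noncentrality parameter: λ = d·√(n/2) = 0.26 × √(245/2) = 2.8777
Two-sided α = 0.05 → critical value z_{0.025} = 1.960.
Power = Φ(λ − 1.960) + Φ(−λ − 1.960) = Φ(0.918) + Φ(-4.838) = 0.8206 + 0.0000 = 0.8206.

Power ≈ 0.821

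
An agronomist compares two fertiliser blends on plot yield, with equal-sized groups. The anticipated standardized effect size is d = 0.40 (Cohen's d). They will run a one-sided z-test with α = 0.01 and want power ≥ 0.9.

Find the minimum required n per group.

Set Φ(δ − 2.326) = 0.9; then δ − 2.326 = Φ⁻¹(0.9) = 1.282, giving δ = 3.608.
δ = d·√(n/2) ⇒ n = 2(δ/d)² = 2 × (3.608 / 0.40)² = 162.71.
Round up to the next whole unit.

n = 163 per group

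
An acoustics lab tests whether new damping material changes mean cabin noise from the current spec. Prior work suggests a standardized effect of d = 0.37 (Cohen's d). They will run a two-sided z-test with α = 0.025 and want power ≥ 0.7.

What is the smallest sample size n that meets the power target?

n = 56

Set Φ(δ − 2.241) = 0.7; then δ − 2.241 = Φ⁻¹(0.7) = 0.524, giving δ = 2.766.
(For δ > 0 the lower-tail rejection region contributes negligibly to power, so the one-term inversion is standard.)
δ = d·√n ⇒ n = (δ/d)² = (2.766 / 0.37)² = 55.88.
Round up to the next whole unit.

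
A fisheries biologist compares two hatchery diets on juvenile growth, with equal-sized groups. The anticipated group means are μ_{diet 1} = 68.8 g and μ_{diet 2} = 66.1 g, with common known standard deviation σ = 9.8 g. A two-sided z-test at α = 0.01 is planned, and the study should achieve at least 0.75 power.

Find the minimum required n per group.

Standardized effect: d = |μ_{diet 1} − μ_{diet 2}| / σ = |68.8 − 66.1| / 9.8 = 0.2755
Set Φ(δ − 2.576) = 0.75; then δ − 2.576 = Φ⁻¹(0.75) = 0.674, giving δ = 3.250.
(Ignoring the negligible lower-tail rejection probability gives the usual closed-form inversion.)
δ = d·√(n/2) ⇒ n = 2(δ/d)² = 2 × (3.250 / 0.2755)² = 278.36.
Rounding up, n = 279 per group.

n = 279 per group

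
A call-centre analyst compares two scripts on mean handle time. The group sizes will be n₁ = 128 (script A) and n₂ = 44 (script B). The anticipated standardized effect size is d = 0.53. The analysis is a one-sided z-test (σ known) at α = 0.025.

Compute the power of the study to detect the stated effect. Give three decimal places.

Power ≈ 0.858

Noncentrality parameter: δ = d / √(1/n₁ + 1/n₂) = 0.53 / √(1/128 + 1/44) = 3.0328
One-sided α = 0.025 → critical value z_{0.025} = 1.960.
Power = Φ(δ − 1.960) = Φ(1.073) = 0.8583.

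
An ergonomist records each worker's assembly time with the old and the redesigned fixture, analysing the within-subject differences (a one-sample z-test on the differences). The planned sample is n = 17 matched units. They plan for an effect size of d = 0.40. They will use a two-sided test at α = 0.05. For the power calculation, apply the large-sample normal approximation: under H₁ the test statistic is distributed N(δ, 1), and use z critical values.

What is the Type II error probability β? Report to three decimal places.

Noncentrality parameter: δ = d·√n = 0.40 × √17 = 1.6492
Two-sided α = 0.05 → critical value z_{0.025} = 1.960.
Power = Φ(δ − 1.960) + Φ(−δ − 1.960) = Φ(-0.311) + Φ(-3.609) = 0.3780 + 0.0002 = 0.3782.
Type II error: β = 1 − power = 1 − 0.3782 = 0.6218.

β ≈ 0.622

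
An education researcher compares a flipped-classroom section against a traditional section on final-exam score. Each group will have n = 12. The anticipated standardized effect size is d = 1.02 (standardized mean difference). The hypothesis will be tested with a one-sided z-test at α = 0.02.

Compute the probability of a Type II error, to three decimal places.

β ≈ 0.328

Noncentrality parameter: δ = d·√(n/2) = 1.02 × √(12/2) = 2.4985
Critical value for a one-sided test at α = 0.02: z_α = 2.054.
Power = P(Z > 2.054 − δ) = Φ(0.445) = 0.6717.
Type II error: β = 1 − power = 1 − 0.6717 = 0.3283.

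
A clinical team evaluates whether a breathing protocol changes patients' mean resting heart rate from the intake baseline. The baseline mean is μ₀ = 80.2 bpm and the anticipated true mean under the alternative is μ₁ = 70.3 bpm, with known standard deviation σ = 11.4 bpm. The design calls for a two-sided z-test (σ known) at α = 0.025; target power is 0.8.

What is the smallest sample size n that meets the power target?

Standardized effect: d = |μ₁ − μ₀| / σ = |70.3 − 80.2| / 11.4 = 0.8684
Set Φ(δ − 2.241) = 0.8; then δ − 2.241 = Φ⁻¹(0.8) = 0.842, giving δ = 3.083.
(The Φ(−δ − z_{α/2}) term is vanishingly small for δ > 0 and is dropped in the standard sample-size formula.)
δ = d·√n ⇒ n = (δ/d)² = (3.083 / 0.8684)² = 12.60.
Rounding up, n = 13.

n = 13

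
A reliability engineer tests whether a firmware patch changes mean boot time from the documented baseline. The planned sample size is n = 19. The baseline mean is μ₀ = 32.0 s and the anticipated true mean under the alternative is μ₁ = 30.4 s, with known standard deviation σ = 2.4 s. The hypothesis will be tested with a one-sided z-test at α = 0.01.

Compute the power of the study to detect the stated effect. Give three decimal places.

Standardized effect: d = |μ₁ − μ₀| / σ = |30.4 − 32.0| / 2.4 = 0.6667
Noncentrality parameter: δ = d·√n = 0.6667 × √19 = 2.9059
Critical value for a one-sided test at α = 0.01: z_α = 2.326.
Power = Φ(δ − 2.326) = Φ(0.580) = 0.7189.

Power ≈ 0.719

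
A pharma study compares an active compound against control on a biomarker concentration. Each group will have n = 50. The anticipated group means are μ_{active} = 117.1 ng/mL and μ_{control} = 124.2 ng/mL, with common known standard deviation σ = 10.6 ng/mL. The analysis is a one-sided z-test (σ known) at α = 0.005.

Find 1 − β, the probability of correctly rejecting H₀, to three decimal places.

Standardized effect: d = |μ_{active} − μ_{control}| / σ = |117.1 − 124.2| / 10.6 = 0.6698
Noncentrality parameter: δ = d·√(n/2) = 0.6698 × √(50/2) = 3.3491
One-sided α = 0.005 → critical value z_{0.005} = 2.576.
Power = P(Z > 2.576 − δ) = Φ(0.773) = 0.7803.

Power ≈ 0.780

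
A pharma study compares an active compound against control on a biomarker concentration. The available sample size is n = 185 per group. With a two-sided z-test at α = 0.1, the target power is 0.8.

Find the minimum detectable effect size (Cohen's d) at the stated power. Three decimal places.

Required noncentrality: δ = z_{0.05} + z_{0.20} = 1.645 + 0.842 = 2.486.
(The second rejection-region term Φ(−δ − z_{α/2}) is negligible and dropped.)
δ = d·√(n/2) ⇒ d = δ/√(n/2) = 2.486/√(185/2) = 0.2585.

d ≈ 0.259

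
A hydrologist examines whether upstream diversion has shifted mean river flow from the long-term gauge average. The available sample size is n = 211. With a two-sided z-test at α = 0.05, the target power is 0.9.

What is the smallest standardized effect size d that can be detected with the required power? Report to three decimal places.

d ≈ 0.223

Required noncentrality: δ = z_{0.025} + z_{0.10} = 1.960 + 1.282 = 3.242.
(The second rejection-region term Φ(−δ − z_{α/2}) is negligible and dropped.)
δ = d·√n ⇒ d = δ/√n = 3.242/√211 = 0.2232.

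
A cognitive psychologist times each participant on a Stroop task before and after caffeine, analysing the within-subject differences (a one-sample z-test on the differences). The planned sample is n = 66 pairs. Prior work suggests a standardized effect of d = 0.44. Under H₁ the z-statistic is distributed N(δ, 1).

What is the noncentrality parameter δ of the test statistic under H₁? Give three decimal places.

δ ≈ 3.575

δ = d·√n = 0.44 × √66 = 3.5746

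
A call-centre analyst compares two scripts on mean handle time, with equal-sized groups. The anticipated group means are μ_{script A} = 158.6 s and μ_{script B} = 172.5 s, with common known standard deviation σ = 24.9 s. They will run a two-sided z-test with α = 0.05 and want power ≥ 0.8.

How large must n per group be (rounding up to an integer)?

n = 51 per group

Standardized effect: d = |μ_{script A} − μ_{script B}| / σ = |158.6 − 172.5| / 24.9 = 0.5582
For power 0.8 need Φ(δ − z_{0.025}) = 0.8, so δ = z_{0.025} + z_{0.20} = 1.960 + 0.842 = 2.802.
(Ignoring the negligible lower-tail rejection probability gives the usual closed-form inversion.)
δ = d·√(n/2) ⇒ n = 2(δ/d)² = 2 × (2.802 / 0.5582)² = 50.37.
Rounding up, n = 51 per group.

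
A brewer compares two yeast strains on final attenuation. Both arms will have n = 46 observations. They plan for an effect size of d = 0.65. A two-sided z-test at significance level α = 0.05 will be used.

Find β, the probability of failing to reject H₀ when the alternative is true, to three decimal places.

β ≈ 0.124

Noncentrality parameter: δ = d·√(n/2) = 0.65 × √(46/2) = 3.1173
Critical value for a two-sided test at α = 0.05: z_{α/2} = 1.960.
Power = Φ(δ − 1.960) + Φ(−δ − 1.960) = Φ(1.157) + Φ(-5.077) = 0.8764 + 0.0000 = 0.8764.
Type II error: β = 1 − power = 1 − 0.8764 = 0.1236.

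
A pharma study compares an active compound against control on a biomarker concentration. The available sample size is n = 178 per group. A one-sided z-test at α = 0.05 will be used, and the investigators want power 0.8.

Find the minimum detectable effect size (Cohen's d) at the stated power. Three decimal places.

Required noncentrality: δ = z_{0.05} + z_{0.20} = 1.645 + 0.842 = 2.486.
δ = d·√(n/2) ⇒ d = δ/√(n/2) = 2.486/√(178/2) = 0.2636.

d ≈ 0.264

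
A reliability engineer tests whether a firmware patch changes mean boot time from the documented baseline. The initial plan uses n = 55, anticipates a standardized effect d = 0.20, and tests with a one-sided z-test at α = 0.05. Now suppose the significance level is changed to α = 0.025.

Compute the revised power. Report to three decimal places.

Power ≈ 0.317

δ = d·√n = 0.20 × √55 = 1.4832 (unchanged). New critical value: z_{0.025} = 1.960.
Revised power = Φ(δ − 1.960) = Φ(-0.477) = 0.3168.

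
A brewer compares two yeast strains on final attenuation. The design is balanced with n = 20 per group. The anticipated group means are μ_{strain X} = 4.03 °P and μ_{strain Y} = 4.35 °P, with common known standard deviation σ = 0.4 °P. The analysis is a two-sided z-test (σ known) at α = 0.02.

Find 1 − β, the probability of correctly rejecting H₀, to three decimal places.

Power ≈ 0.581

Standardized effect: d = |μ_{strain X} − μ_{strain Y}| / σ = |4.03 − 4.35| / 0.4 = 0.8000
Noncentrality parameter: δ = d·√(n/2) = 0.8000 × √(20/2) = 2.5298
Two-sided α = 0.02 → critical value z_{0.01} = 2.326.
Power = Φ(δ − 2.326) + Φ(−δ − 2.326) = Φ(0.203) + Φ(-4.856) = 0.5806 + 0.0000 = 0.5806.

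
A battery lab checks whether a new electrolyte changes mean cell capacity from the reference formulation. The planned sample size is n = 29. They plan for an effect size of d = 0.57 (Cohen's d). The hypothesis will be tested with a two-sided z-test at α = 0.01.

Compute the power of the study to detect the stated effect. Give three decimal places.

Noncentrality parameter: δ = d·√n = 0.57 × √29 = 3.0695
Two-sided α = 0.01 → critical value z_{0.005} = 2.576.
Power = Φ(δ − 2.576) + Φ(−δ − 2.576) = Φ(0.494) + Φ(-5.645) = 0.6892 + 0.0000 = 0.6892.

Power ≈ 0.689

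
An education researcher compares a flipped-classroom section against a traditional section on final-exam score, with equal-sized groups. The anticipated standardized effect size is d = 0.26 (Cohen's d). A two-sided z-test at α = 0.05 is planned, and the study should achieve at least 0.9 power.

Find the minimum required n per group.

n = 311 per group

Set Φ(δ − 1.960) = 0.9; then δ − 1.960 = Φ⁻¹(0.9) = 1.282, giving δ = 3.242.
(The Φ(−δ − z_{α/2}) term is vanishingly small for δ > 0 and is dropped in the standard sample-size formula.)
δ = d·√(n/2) ⇒ n = 2(δ/d)² = 2 × (3.242 / 0.26)² = 310.87.
Round up to the next whole unit.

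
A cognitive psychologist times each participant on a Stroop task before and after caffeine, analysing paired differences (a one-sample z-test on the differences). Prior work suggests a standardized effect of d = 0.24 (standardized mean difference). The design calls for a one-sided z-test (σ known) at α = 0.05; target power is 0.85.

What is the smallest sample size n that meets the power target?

n = 125

Set Φ(δ − 1.645) = 0.85; then δ − 1.645 = Φ⁻¹(0.85) = 1.036, giving δ = 2.681.
δ = d·√n ⇒ n = (δ/d)² = (2.681 / 0.24)² = 124.81.
Round up to the next whole unit.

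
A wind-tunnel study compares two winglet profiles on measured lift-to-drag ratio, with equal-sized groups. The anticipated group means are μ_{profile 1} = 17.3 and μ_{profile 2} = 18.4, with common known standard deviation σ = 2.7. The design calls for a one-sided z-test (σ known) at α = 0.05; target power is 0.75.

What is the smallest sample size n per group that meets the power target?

Standardized effect: d = |μ_{profile 1} − μ_{profile 2}| / σ = |17.3 − 18.4| / 2.7 = 0.4074
For power 0.75 need Φ(δ − z_{0.05}) = 0.75, so δ = z_{0.05} + z_{0.25} = 1.645 + 0.674 = 2.319.
δ = d·√(n/2) ⇒ n = 2(δ/d)² = 2 × (2.319 / 0.4074)² = 64.82.
Rounding up, n = 65 per group.

n = 65 per group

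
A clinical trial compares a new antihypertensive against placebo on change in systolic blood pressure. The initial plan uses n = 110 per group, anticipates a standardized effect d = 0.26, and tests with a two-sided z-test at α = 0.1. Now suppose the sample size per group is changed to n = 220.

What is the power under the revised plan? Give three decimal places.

Power ≈ 0.860

With n = 220 per group: δ = d·√(n/2) = 0.26 × √(220/2) = 2.7269. Critical value z_{0.05} = 1.645.
Revised power = Φ(δ − 1.645) + Φ(−δ − 1.645) = Φ(1.082) + Φ(-4.372) = 0.8604 + 0.0000 = 0.8604.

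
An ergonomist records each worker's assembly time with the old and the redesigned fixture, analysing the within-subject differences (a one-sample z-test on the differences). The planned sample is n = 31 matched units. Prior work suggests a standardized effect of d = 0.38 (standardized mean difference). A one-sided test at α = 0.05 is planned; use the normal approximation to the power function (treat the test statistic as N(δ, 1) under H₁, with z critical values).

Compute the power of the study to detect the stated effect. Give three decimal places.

Noncentrality parameter: δ = d·√n = 0.38 × √31 = 2.1158
One-sided α = 0.05 → critical value z_{0.05} = 1.645.
Power = P(Z > 1.645 − δ) = Φ(0.471) = 0.6811.

Power ≈ 0.681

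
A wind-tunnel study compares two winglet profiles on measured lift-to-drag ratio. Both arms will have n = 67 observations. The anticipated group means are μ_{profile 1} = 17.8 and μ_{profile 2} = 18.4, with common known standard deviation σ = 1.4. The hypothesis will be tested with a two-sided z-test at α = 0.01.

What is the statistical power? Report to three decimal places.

Power ≈ 0.462

Standardized effect: d = |μ_{profile 1} − μ_{profile 2}| / σ = |17.8 − 18.4| / 1.4 = 0.4286
Noncentrality parameter: δ = d·√(n/2) = 0.4286 × √(67/2) = 2.4805
Critical value for a two-sided test at α = 0.01: z_{α/2} = 2.576.
Power = Φ(δ − 2.576) + Φ(−δ − 2.576) = Φ(-0.095) + Φ(-5.056) = 0.4620 + 0.0000 = 0.4620.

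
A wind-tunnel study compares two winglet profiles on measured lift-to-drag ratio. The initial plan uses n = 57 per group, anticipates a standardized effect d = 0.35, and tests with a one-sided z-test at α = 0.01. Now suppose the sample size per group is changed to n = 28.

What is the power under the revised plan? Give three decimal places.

Power ≈ 0.155

With n = 28 per group: δ = d·√(n/2) = 0.35 × √(28/2) = 1.3096. Critical value z_{0.01} = 2.326.
Revised power = Φ(δ − 2.326) = Φ(-1.017) = 0.1546.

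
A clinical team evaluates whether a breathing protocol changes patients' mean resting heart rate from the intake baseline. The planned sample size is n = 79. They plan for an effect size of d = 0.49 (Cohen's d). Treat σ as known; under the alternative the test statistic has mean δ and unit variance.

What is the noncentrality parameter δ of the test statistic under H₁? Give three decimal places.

δ = d·√n = 0.49 × √79 = 4.3552

δ ≈ 4.355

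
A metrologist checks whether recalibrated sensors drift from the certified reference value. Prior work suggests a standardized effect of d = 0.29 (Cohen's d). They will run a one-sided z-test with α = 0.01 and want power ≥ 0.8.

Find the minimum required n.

Set Φ(δ − 2.326) = 0.8; then δ − 2.326 = Φ⁻¹(0.8) = 0.842, giving δ = 3.168.
δ = d·√n ⇒ n = (δ/d)² = (3.168 / 0.29)² = 119.33.
Round up to the next whole unit.

n = 120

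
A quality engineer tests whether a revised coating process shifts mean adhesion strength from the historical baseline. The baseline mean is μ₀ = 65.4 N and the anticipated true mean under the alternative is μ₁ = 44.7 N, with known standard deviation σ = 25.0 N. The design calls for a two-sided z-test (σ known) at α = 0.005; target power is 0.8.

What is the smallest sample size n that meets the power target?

Standardized effect: d = |μ₁ − μ₀| / σ = |44.7 − 65.4| / 25.0 = 0.8280
For power 0.8 need Φ(δ − z_{0.0025}) = 0.8, so δ = z_{0.0025} + z_{0.20} = 2.807 + 0.842 = 3.649.
(The Φ(−δ − z_{α/2}) term is vanishingly small for δ > 0 and is dropped in the standard sample-size formula.)
δ = d·√n ⇒ n = (δ/d)² = (3.649 / 0.8280)² = 19.42.
Round up to the next whole unit.

n = 20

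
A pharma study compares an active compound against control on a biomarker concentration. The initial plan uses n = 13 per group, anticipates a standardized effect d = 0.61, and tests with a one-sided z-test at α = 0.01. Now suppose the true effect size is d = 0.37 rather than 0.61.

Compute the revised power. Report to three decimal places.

With d = 0.37: δ = d·√(n/2) = 0.37 × √(13/2) = 0.9433. Critical value z_{0.01} = 2.326.
Revised power = P(Z > 2.326 − δ) = Φ(-1.383) = 0.0833.

Power ≈ 0.083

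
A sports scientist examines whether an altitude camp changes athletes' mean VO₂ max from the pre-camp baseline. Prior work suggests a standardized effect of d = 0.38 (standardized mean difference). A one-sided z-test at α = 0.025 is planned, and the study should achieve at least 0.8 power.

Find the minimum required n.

n = 55

Set Φ(δ − 1.960) = 0.8; then δ − 1.960 = Φ⁻¹(0.8) = 0.842, giving δ = 2.802.
δ = d·√n ⇒ n = (δ/d)² = (2.802 / 0.38)² = 54.36.
Rounding up, n = 55.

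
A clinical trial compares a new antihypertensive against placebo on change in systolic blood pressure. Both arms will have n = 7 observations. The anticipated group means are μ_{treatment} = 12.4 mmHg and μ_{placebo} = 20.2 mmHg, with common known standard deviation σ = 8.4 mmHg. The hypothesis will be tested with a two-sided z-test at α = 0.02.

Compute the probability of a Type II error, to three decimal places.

Standardized effect: d = |μ_{treatment} − μ_{placebo}| / σ = |12.4 − 20.2| / 8.4 = 0.9286
Noncentrality parameter: δ = d·√(n/2) = 0.9286 × √(7/2) = 1.7372
Critical value for a two-sided test at α = 0.02: z_{α/2} = 2.326.
Power = Φ(δ − 2.326) + Φ(−δ − 2.326) = Φ(-0.589) + Φ(-4.064) = 0.2779 + 0.0000 = 0.2779.
Type II error: β = 1 − power = 1 − 0.2779 = 0.7221.

β ≈ 0.722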